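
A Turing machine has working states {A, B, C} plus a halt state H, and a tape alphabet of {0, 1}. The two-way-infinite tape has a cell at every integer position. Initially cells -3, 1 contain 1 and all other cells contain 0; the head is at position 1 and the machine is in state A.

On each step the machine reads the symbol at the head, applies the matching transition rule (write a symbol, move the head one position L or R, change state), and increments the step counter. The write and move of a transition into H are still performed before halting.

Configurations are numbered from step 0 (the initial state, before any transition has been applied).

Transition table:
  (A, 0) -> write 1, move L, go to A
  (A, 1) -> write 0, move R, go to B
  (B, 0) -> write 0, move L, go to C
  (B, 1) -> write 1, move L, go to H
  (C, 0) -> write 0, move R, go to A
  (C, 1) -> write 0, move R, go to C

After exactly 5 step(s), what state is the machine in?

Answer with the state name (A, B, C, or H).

Answer: A

Derivation:
Step 1: in state A at pos 1, read 1 -> (A,1)->write 0,move R,goto B. Now: state=B, head=2, tape[-4..3]=01000000 (head:       ^)
Step 2: in state B at pos 2, read 0 -> (B,0)->write 0,move L,goto C. Now: state=C, head=1, tape[-4..3]=01000000 (head:      ^)
Step 3: in state C at pos 1, read 0 -> (C,0)->write 0,move R,goto A. Now: state=A, head=2, tape[-4..3]=01000000 (head:       ^)
Step 4: in state A at pos 2, read 0 -> (A,0)->write 1,move L,goto A. Now: state=A, head=1, tape[-4..3]=01000010 (head:      ^)
Step 5: in state A at pos 1, read 0 -> (A,0)->write 1,move L,goto A. Now: state=A, head=0, tape[-4..3]=01000110 (head:     ^)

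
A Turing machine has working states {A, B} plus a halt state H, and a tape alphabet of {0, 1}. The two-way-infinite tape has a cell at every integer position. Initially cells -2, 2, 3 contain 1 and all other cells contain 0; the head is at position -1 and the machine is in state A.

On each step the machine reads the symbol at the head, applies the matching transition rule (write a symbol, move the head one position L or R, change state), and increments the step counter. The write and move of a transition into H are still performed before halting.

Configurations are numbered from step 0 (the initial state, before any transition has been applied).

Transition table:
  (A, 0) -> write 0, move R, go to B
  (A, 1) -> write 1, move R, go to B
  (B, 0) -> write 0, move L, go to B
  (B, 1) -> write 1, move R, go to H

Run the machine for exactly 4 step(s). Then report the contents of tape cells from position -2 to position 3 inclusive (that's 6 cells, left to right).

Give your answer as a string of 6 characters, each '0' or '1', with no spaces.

Answer: 100011

Derivation:
Step 1: in state A at pos -1, read 0 -> (A,0)->write 0,move R,goto B. Now: state=B, head=0, tape[-3..4]=01000110 (head:    ^)
Step 2: in state B at pos 0, read 0 -> (B,0)->write 0,move L,goto B. Now: state=B, head=-1, tape[-3..4]=01000110 (head:   ^)
Step 3: in state B at pos -1, read 0 -> (B,0)->write 0,move L,goto B. Now: state=B, head=-2, tape[-3..4]=01000110 (head:  ^)
Step 4: in state B at pos -2, read 1 -> (B,1)->write 1,move R,goto H. Now: state=H, head=-1, tape[-3..4]=01000110 (head:   ^)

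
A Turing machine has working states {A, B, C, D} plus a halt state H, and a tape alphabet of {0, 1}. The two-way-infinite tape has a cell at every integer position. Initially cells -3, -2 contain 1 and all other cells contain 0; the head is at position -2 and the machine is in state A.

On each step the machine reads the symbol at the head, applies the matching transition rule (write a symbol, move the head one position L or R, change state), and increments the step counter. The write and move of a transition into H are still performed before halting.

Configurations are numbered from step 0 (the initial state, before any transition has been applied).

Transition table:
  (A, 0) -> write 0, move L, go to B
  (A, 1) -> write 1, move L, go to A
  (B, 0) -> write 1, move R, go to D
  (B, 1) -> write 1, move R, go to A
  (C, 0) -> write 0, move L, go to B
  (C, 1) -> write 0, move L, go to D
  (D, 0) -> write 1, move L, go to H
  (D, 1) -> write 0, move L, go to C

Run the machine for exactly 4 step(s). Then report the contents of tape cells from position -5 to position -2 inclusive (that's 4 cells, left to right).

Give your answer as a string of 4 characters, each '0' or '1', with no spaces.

Answer: 1011

Derivation:
Step 1: in state A at pos -2, read 1 -> (A,1)->write 1,move L,goto A. Now: state=A, head=-3, tape[-4..-1]=0110 (head:  ^)
Step 2: in state A at pos -3, read 1 -> (A,1)->write 1,move L,goto A. Now: state=A, head=-4, tape[-5..-1]=00110 (head:  ^)
Step 3: in state A at pos -4, read 0 -> (A,0)->write 0,move L,goto B. Now: state=B, head=-5, tape[-6..-1]=000110 (head:  ^)
Step 4: in state B at pos -5, read 0 -> (B,0)->write 1,move R,goto D. Now: state=D, head=-4, tape[-6..-1]=010110 (head:   ^)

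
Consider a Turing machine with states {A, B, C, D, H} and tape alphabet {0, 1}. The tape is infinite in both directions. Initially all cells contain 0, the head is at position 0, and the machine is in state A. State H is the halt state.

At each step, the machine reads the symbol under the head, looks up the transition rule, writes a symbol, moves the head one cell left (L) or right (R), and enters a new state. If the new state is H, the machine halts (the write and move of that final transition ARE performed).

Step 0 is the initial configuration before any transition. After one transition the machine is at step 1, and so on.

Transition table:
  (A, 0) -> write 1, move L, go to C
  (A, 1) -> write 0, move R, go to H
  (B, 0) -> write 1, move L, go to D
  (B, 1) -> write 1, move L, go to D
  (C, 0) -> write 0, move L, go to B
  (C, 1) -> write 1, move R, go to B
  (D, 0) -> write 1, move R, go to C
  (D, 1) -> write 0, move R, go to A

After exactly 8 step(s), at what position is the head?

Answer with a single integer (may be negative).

Answer: 0

Derivation:
Step 1: in state A at pos 0, read 0 -> (A,0)->write 1,move L,goto C. Now: state=C, head=-1, tape[-2..1]=0010 (head:  ^)
Step 2: in state C at pos -1, read 0 -> (C,0)->write 0,move L,goto B. Now: state=B, head=-2, tape[-3..1]=00010 (head:  ^)
Step 3: in state B at pos -2, read 0 -> (B,0)->write 1,move L,goto D. Now: state=D, head=-3, tape[-4..1]=001010 (head:  ^)
Step 4: in state D at pos -3, read 0 -> (D,0)->write 1,move R,goto C. Now: state=C, head=-2, tape[-4..1]=011010 (head:   ^)
Step 5: in state C at pos -2, read 1 -> (C,1)->write 1,move R,goto B. Now: state=B, head=-1, tape[-4..1]=011010 (head:    ^)
Step 6: in state B at pos -1, read 0 -> (B,0)->write 1,move L,goto D. Now: state=D, head=-2, tape[-4..1]=011110 (head:   ^)
Step 7: in state D at pos -2, read 1 -> (D,1)->write 0,move R,goto A. Now: state=A, head=-1, tape[-4..1]=010110 (head:    ^)
Step 8: in state A at pos -1, read 1 -> (A,1)->write 0,move R,goto H. Now: state=H, head=0, tape[-4..1]=010010 (head:     ^)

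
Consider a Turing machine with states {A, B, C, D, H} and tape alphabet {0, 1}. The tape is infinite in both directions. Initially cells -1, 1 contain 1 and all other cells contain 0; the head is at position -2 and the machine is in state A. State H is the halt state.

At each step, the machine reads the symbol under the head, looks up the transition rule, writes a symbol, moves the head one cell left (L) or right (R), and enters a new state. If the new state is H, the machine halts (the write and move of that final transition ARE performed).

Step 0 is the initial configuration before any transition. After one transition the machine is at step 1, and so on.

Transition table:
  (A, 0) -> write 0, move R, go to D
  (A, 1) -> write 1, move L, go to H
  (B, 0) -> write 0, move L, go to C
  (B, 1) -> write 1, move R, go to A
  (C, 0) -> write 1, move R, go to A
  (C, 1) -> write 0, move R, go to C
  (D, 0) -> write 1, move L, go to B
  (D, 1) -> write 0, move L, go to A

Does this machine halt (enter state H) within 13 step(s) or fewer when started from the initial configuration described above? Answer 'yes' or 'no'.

Step 1: in state A at pos -2, read 0 -> (A,0)->write 0,move R,goto D. Now: state=D, head=-1, tape[-3..2]=001010 (head:   ^)
Step 2: in state D at pos -1, read 1 -> (D,1)->write 0,move L,goto A. Now: state=A, head=-2, tape[-3..2]=000010 (head:  ^)
Step 3: in state A at pos -2, read 0 -> (A,0)->write 0,move R,goto D. Now: state=D, head=-1, tape[-3..2]=000010 (head:   ^)
Step 4: in state D at pos -1, read 0 -> (D,0)->write 1,move L,goto B. Now: state=B, head=-2, tape[-3..2]=001010 (head:  ^)
Step 5: in state B at pos -2, read 0 -> (B,0)->write 0,move L,goto C. Now: state=C, head=-3, tape[-4..2]=0001010 (head:  ^)
Step 6: in state C at pos -3, read 0 -> (C,0)->write 1,move R,goto A. Now: state=A, head=-2, tape[-4..2]=0101010 (head:   ^)
Step 7: in state A at pos -2, read 0 -> (A,0)->write 0,move R,goto D. Now: state=D, head=-1, tape[-4..2]=0101010 (head:    ^)
Step 8: in state D at pos -1, read 1 -> (D,1)->write 0,move L,goto A. Now: state=A, head=-2, tape[-4..2]=0100010 (head:   ^)
Step 9: in state A at pos -2, read 0 -> (A,0)->write 0,move R,goto D. Now: state=D, head=-1, tape[-4..2]=0100010 (head:    ^)
Step 10: in state D at pos -1, read 0 -> (D,0)->write 1,move L,goto B. Now: state=B, head=-2, tape[-4..2]=0101010 (head:   ^)
Step 11: in state B at pos -2, read 0 -> (B,0)->write 0,move L,goto C. Now: state=C, head=-3, tape[-4..2]=0101010 (head:  ^)
Step 12: in state C at pos -3, read 1 -> (C,1)->write 0,move R,goto C. Now: state=C, head=-2, tape[-4..2]=0001010 (head:   ^)
Step 13: in state C at pos -2, read 0 -> (C,0)->write 1,move R,goto A. Now: state=A, head=-1, tape[-4..2]=0011010 (head:    ^)
After 13 step(s): state = A (not H) -> not halted within 13 -> no

Answer: no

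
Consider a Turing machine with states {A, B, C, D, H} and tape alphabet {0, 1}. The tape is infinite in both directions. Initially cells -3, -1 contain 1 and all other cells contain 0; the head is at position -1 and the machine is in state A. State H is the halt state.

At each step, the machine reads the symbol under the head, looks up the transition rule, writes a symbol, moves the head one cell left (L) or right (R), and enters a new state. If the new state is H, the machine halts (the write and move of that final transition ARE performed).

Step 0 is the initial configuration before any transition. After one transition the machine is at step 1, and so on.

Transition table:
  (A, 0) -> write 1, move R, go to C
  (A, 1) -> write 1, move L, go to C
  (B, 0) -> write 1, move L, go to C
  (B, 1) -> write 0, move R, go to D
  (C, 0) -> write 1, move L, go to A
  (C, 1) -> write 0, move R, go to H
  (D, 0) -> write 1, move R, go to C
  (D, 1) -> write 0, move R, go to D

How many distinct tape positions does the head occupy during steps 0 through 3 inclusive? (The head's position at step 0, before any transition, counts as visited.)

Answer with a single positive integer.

Answer: 4

Derivation:
Step 1: in state A at pos -1, read 1 -> (A,1)->write 1,move L,goto C. Now: state=C, head=-2, tape[-4..0]=01010 (head:   ^)
Step 2: in state C at pos -2, read 0 -> (C,0)->write 1,move L,goto A. Now: state=A, head=-3, tape[-4..0]=01110 (head:  ^)
Step 3: in state A at pos -3, read 1 -> (A,1)->write 1,move L,goto C. Now: state=C, head=-4, tape[-5..0]=001110 (head:  ^)
Head positions at steps 0..3: starting at -1, distinct positions visited = {-4, -3, -2, -1} -> 4 position(s)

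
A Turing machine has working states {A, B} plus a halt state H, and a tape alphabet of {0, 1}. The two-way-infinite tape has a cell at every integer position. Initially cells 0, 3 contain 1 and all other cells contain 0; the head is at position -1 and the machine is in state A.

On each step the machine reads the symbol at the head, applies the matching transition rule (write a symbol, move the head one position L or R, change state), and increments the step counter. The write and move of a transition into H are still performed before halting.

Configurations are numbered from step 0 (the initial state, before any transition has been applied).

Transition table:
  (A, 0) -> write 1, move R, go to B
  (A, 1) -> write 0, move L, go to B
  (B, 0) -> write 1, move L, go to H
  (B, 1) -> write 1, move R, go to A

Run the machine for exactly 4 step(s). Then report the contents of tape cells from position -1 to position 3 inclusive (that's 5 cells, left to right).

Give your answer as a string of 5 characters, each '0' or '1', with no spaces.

Answer: 11111

Derivation:
Step 1: in state A at pos -1, read 0 -> (A,0)->write 1,move R,goto B. Now: state=B, head=0, tape[-2..4]=0110010 (head:   ^)
Step 2: in state B at pos 0, read 1 -> (B,1)->write 1,move R,goto A. Now: state=A, head=1, tape[-2..4]=0110010 (head:    ^)
Step 3: in state A at pos 1, read 0 -> (A,0)->write 1,move R,goto B. Now: state=B, head=2, tape[-2..4]=0111010 (head:     ^)
Step 4: in state B at pos 2, read 0 -> (B,0)->write 1,move L,goto H. Now: state=H, head=1, tape[-2..4]=0111110 (head:    ^)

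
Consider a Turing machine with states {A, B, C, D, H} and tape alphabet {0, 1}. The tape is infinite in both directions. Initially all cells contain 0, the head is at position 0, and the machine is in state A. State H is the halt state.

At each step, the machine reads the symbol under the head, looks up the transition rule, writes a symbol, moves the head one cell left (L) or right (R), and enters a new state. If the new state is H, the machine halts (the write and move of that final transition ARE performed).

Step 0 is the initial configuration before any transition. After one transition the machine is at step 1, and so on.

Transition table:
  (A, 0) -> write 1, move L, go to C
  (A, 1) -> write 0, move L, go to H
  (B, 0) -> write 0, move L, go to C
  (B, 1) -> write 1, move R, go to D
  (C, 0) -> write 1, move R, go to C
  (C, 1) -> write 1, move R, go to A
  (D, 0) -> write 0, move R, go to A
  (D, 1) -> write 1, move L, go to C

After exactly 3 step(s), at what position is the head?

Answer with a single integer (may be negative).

Answer: 1

Derivation:
Step 1: in state A at pos 0, read 0 -> (A,0)->write 1,move L,goto C. Now: state=C, head=-1, tape[-2..1]=0010 (head:  ^)
Step 2: in state C at pos -1, read 0 -> (C,0)->write 1,move R,goto C. Now: state=C, head=0, tape[-2..1]=0110 (head:   ^)
Step 3: in state C at pos 0, read 1 -> (C,1)->write 1,move R,goto A. Now: state=A, head=1, tape[-2..2]=01100 (head:    ^)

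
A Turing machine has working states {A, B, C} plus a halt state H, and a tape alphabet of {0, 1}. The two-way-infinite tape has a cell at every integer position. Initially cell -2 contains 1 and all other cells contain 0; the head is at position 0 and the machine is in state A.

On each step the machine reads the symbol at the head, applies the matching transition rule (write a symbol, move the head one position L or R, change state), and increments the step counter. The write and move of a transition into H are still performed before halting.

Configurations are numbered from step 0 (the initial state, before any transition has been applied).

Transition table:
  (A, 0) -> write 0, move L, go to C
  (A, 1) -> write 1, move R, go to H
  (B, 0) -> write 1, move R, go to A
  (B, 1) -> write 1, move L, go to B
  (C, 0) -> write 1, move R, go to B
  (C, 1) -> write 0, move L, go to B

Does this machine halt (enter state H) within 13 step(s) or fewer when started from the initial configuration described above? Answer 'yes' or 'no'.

Answer: yes

Derivation:
Step 1: in state A at pos 0, read 0 -> (A,0)->write 0,move L,goto C. Now: state=C, head=-1, tape[-3..1]=01000 (head:   ^)
Step 2: in state C at pos -1, read 0 -> (C,0)->write 1,move R,goto B. Now: state=B, head=0, tape[-3..1]=01100 (head:    ^)
Step 3: in state B at pos 0, read 0 -> (B,0)->write 1,move R,goto A. Now: state=A, head=1, tape[-3..2]=011100 (head:     ^)
Step 4: in state A at pos 1, read 0 -> (A,0)->write 0,move L,goto C. Now: state=C, head=0, tape[-3..2]=011100 (head:    ^)
Step 5: in state C at pos 0, read 1 -> (C,1)->write 0,move L,goto B. Now: state=B, head=-1, tape[-3..2]=011000 (head:   ^)
Step 6: in state B at pos -1, read 1 -> (B,1)->write 1,move L,goto B. Now: state=B, head=-2, tape[-3..2]=011000 (head:  ^)
Step 7: in state B at pos -2, read 1 -> (B,1)->write 1,move L,goto B. Now: state=B, head=-3, tape[-4..2]=0011000 (head:  ^)
Step 8: in state B at pos -3, read 0 -> (B,0)->write 1,move R,goto A. Now: state=A, head=-2, tape[-4..2]=0111000 (head:   ^)
Step 9: in state A at pos -2, read 1 -> (A,1)->write 1,move R,goto H. Now: state=H, head=-1, tape[-4..2]=0111000 (head:    ^)
State H reached at step 9; 9 <= 13 -> yes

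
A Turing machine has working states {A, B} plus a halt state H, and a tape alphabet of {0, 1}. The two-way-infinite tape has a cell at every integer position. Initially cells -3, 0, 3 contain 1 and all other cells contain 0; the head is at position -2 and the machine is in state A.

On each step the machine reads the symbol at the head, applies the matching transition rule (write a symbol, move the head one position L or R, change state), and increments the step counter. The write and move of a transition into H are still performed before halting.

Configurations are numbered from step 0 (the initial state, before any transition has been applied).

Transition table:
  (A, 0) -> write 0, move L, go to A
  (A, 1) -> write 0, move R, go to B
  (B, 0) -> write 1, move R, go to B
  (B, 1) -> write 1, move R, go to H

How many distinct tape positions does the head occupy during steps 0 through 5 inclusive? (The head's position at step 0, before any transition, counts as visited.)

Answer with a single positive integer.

Step 1: in state A at pos -2, read 0 -> (A,0)->write 0,move L,goto A. Now: state=A, head=-3, tape[-4..4]=010010010 (head:  ^)
Step 2: in state A at pos -3, read 1 -> (A,1)->write 0,move R,goto B. Now: state=B, head=-2, tape[-4..4]=000010010 (head:   ^)
Step 3: in state B at pos -2, read 0 -> (B,0)->write 1,move R,goto B. Now: state=B, head=-1, tape[-4..4]=001010010 (head:    ^)
Step 4: in state B at pos -1, read 0 -> (B,0)->write 1,move R,goto B. Now: state=B, head=0, tape[-4..4]=001110010 (head:     ^)
Step 5: in state B at pos 0, read 1 -> (B,1)->write 1,move R,goto H. Now: state=H, head=1, tape[-4..4]=001110010 (head:      ^)
Head positions at steps 0..5: starting at -2, distinct positions visited = {-3, -2, -1, 0, 1} -> 5 position(s)

Answer: 5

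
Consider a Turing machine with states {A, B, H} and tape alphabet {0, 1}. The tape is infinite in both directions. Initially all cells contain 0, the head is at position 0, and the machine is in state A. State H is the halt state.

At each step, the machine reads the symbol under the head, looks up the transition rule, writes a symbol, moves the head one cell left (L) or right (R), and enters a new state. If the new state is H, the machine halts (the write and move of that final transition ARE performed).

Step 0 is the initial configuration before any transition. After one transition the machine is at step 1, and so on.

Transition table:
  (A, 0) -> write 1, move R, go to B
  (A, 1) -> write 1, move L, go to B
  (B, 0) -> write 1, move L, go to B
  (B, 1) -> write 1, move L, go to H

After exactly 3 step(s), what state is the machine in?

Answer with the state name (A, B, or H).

Answer: H

Derivation:
Step 1: in state A at pos 0, read 0 -> (A,0)->write 1,move R,goto B. Now: state=B, head=1, tape[-1..2]=0100 (head:   ^)
Step 2: in state B at pos 1, read 0 -> (B,0)->write 1,move L,goto B. Now: state=B, head=0, tape[-1..2]=0110 (head:  ^)
Step 3: in state B at pos 0, read 1 -> (B,1)->write 1,move L,goto H. Now: state=H, head=-1, tape[-2..2]=00110 (head:  ^)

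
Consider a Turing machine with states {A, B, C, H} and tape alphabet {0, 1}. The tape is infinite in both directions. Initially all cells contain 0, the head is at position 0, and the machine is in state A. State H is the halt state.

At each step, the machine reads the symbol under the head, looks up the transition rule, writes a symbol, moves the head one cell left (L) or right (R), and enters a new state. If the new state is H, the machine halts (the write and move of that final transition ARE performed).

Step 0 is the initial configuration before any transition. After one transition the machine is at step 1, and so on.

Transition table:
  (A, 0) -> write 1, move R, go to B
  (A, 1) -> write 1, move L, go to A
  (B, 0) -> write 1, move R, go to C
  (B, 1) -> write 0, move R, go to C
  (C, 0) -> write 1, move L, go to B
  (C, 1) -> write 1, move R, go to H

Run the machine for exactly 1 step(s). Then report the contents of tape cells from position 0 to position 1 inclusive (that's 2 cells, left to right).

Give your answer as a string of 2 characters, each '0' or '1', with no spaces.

Step 1: in state A at pos 0, read 0 -> (A,0)->write 1,move R,goto B. Now: state=B, head=1, tape[-1..2]=0100 (head:   ^)

Answer: 10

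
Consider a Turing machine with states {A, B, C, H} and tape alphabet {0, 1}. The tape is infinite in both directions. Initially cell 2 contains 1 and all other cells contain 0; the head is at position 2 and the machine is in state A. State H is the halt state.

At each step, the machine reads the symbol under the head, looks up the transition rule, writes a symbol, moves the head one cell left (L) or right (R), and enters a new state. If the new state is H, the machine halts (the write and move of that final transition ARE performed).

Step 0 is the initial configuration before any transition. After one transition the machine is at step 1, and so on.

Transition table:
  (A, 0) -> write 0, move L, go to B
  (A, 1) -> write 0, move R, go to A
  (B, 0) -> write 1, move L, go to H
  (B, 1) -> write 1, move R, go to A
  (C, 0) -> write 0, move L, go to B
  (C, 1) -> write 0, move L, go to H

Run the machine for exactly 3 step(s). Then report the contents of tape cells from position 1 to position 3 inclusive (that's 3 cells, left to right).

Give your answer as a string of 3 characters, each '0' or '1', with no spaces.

Step 1: in state A at pos 2, read 1 -> (A,1)->write 0,move R,goto A. Now: state=A, head=3, tape[1..4]=0000 (head:   ^)
Step 2: in state A at pos 3, read 0 -> (A,0)->write 0,move L,goto B. Now: state=B, head=2, tape[1..4]=0000 (head:  ^)
Step 3: in state B at pos 2, read 0 -> (B,0)->write 1,move L,goto H. Now: state=H, head=1, tape[0..4]=00100 (head:  ^)

Answer: 010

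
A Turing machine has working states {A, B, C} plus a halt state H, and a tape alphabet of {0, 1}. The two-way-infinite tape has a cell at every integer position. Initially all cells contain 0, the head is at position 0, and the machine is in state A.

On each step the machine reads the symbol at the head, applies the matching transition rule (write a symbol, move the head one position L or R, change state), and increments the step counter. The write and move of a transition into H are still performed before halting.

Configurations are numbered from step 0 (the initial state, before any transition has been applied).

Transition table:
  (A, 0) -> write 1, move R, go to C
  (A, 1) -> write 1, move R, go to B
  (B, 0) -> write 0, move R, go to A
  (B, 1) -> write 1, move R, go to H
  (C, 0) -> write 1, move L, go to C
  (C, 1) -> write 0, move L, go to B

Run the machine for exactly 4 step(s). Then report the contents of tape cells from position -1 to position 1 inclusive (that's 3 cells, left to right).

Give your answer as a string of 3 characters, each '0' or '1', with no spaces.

Answer: 001

Derivation:
Step 1: in state A at pos 0, read 0 -> (A,0)->write 1,move R,goto C. Now: state=C, head=1, tape[-1..2]=0100 (head:   ^)
Step 2: in state C at pos 1, read 0 -> (C,0)->write 1,move L,goto C. Now: state=C, head=0, tape[-1..2]=0110 (head:  ^)
Step 3: in state C at pos 0, read 1 -> (C,1)->write 0,move L,goto B. Now: state=B, head=-1, tape[-2..2]=00010 (head:  ^)
Step 4: in state B at pos -1, read 0 -> (B,0)->write 0,move R,goto A. Now: state=A, head=0, tape[-2..2]=00010 (head:   ^)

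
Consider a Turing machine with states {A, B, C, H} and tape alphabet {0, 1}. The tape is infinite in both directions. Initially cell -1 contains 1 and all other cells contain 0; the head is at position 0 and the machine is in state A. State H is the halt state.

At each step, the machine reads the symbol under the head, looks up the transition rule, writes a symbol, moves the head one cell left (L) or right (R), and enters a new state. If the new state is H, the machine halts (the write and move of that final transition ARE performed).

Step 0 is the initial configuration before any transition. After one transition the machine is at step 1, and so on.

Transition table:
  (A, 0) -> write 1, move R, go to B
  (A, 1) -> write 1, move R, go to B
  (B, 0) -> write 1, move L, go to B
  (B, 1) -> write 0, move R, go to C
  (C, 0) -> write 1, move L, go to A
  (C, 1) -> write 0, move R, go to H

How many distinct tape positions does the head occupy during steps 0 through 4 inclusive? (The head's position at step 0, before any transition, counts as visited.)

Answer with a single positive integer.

Step 1: in state A at pos 0, read 0 -> (A,0)->write 1,move R,goto B. Now: state=B, head=1, tape[-2..2]=01100 (head:    ^)
Step 2: in state B at pos 1, read 0 -> (B,0)->write 1,move L,goto B. Now: state=B, head=0, tape[-2..2]=01110 (head:   ^)
Step 3: in state B at pos 0, read 1 -> (B,1)->write 0,move R,goto C. Now: state=C, head=1, tape[-2..2]=01010 (head:    ^)
Step 4: in state C at pos 1, read 1 -> (C,1)->write 0,move R,goto H. Now: state=H, head=2, tape[-2..3]=010000 (head:     ^)
Head positions at steps 0..4: starting at 0, distinct positions visited = {0, 1, 2} -> 3 position(s)

Answer: 3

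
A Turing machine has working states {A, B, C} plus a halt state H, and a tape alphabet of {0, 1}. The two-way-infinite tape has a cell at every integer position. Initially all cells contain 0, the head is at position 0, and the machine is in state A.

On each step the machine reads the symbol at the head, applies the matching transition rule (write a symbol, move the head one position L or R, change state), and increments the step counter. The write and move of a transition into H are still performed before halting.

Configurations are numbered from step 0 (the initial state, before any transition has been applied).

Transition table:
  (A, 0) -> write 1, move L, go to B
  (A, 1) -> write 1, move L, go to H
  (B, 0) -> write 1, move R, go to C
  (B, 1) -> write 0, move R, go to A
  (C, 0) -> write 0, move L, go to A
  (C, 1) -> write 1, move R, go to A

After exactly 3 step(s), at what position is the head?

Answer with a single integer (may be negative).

Answer: 1

Derivation:
Step 1: in state A at pos 0, read 0 -> (A,0)->write 1,move L,goto B. Now: state=B, head=-1, tape[-2..1]=0010 (head:  ^)
Step 2: in state B at pos -1, read 0 -> (B,0)->write 1,move R,goto C. Now: state=C, head=0, tape[-2..1]=0110 (head:   ^)
Step 3: in state C at pos 0, read 1 -> (C,1)->write 1,move R,goto A. Now: state=A, head=1, tape[-2..2]=01100 (head:    ^)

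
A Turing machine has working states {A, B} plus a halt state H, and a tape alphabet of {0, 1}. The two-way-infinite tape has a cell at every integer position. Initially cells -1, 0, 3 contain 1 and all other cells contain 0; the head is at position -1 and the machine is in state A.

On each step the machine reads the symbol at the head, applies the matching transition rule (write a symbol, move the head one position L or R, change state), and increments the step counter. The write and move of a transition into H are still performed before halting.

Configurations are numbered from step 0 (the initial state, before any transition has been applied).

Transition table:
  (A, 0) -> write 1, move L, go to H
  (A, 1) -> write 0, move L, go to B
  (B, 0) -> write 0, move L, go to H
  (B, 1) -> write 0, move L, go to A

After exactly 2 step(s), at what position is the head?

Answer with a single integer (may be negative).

Step 1: in state A at pos -1, read 1 -> (A,1)->write 0,move L,goto B. Now: state=B, head=-2, tape[-3..4]=00010010 (head:  ^)
Step 2: in state B at pos -2, read 0 -> (B,0)->write 0,move L,goto H. Now: state=H, head=-3, tape[-4..4]=000010010 (head:  ^)

Answer: -3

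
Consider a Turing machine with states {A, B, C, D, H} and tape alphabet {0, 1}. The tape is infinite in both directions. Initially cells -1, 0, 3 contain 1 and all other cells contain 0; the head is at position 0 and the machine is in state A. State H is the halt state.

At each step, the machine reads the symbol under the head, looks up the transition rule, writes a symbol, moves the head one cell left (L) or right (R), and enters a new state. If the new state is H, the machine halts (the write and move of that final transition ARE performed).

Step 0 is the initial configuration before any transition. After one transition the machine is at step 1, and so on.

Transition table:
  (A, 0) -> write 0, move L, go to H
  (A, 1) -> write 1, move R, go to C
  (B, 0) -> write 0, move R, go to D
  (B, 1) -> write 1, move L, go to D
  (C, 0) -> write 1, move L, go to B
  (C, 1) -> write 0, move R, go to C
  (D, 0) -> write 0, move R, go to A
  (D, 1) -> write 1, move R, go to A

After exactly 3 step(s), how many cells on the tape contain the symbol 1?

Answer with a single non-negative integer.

Answer: 4

Derivation:
Step 1: in state A at pos 0, read 1 -> (A,1)->write 1,move R,goto C. Now: state=C, head=1, tape[-2..4]=0110010 (head:    ^)
Step 2: in state C at pos 1, read 0 -> (C,0)->write 1,move L,goto B. Now: state=B, head=0, tape[-2..4]=0111010 (head:   ^)
Step 3: in state B at pos 0, read 1 -> (B,1)->write 1,move L,goto D. Now: state=D, head=-1, tape[-2..4]=0111010 (head:  ^)
Cells containing 1 after step 3: {-1, 0, 1, 3} -> 4 cell(s)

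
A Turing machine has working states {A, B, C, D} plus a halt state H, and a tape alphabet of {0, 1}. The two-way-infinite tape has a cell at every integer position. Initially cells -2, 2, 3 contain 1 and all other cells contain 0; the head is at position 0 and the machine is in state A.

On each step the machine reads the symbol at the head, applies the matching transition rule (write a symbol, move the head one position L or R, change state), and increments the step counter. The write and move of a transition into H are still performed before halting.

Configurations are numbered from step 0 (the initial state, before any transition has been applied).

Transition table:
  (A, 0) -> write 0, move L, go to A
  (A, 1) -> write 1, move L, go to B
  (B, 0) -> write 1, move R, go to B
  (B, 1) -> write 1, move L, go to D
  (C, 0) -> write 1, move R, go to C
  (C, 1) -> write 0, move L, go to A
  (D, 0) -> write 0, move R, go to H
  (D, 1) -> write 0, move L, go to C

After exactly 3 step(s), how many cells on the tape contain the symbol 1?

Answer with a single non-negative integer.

Answer: 3

Derivation:
Step 1: in state A at pos 0, read 0 -> (A,0)->write 0,move L,goto A. Now: state=A, head=-1, tape[-3..4]=01000110 (head:   ^)
Step 2: in state A at pos -1, read 0 -> (A,0)->write 0,move L,goto A. Now: state=A, head=-2, tape[-3..4]=01000110 (head:  ^)
Step 3: in state A at pos -2, read 1 -> (A,1)->write 1,move L,goto B. Now: state=B, head=-3, tape[-4..4]=001000110 (head:  ^)
Cells containing 1 after step 3: {-2, 2, 3} -> 3 cell(s)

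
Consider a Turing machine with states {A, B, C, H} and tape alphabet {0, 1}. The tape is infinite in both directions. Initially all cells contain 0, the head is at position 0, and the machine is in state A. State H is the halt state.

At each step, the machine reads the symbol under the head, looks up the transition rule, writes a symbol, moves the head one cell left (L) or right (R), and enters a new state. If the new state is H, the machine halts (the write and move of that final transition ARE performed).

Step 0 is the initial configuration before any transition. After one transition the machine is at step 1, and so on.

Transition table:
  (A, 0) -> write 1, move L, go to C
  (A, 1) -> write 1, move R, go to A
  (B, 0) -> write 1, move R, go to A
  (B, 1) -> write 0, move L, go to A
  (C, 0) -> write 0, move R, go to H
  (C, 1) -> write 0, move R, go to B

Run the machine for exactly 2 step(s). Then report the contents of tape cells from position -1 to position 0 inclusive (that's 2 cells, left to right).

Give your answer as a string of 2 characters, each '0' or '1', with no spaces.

Step 1: in state A at pos 0, read 0 -> (A,0)->write 1,move L,goto C. Now: state=C, head=-1, tape[-2..1]=0010 (head:  ^)
Step 2: in state C at pos -1, read 0 -> (C,0)->write 0,move R,goto H. Now: state=H, head=0, tape[-2..1]=0010 (head:   ^)

Answer: 01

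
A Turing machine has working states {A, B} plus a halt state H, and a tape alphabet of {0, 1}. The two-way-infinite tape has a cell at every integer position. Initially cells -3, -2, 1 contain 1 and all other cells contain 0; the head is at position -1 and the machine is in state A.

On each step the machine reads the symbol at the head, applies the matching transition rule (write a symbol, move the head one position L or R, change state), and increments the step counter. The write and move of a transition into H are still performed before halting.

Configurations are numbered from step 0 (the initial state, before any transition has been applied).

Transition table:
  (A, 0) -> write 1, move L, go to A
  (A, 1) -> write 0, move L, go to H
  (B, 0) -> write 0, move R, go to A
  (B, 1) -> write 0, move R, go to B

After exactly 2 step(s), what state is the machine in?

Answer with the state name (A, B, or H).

Answer: H

Derivation:
Step 1: in state A at pos -1, read 0 -> (A,0)->write 1,move L,goto A. Now: state=A, head=-2, tape[-4..2]=0111010 (head:   ^)
Step 2: in state A at pos -2, read 1 -> (A,1)->write 0,move L,goto H. Now: state=H, head=-3, tape[-4..2]=0101010 (head:  ^)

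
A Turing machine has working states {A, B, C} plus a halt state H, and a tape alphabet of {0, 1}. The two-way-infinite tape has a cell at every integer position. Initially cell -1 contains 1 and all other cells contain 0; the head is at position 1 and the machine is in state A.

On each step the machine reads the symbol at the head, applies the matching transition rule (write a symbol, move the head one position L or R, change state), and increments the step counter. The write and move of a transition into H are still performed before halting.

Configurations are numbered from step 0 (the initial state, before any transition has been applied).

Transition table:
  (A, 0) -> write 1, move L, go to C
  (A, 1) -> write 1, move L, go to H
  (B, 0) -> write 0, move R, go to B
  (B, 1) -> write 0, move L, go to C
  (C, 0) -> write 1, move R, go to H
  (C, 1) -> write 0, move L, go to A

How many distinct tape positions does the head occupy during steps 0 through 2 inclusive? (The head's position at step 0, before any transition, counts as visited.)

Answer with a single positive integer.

Answer: 2

Derivation:
Step 1: in state A at pos 1, read 0 -> (A,0)->write 1,move L,goto C. Now: state=C, head=0, tape[-2..2]=01010 (head:   ^)
Step 2: in state C at pos 0, read 0 -> (C,0)->write 1,move R,goto H. Now: state=H, head=1, tape[-2..2]=01110 (head:    ^)
Head positions at steps 0..2: starting at 1, distinct positions visited = {0, 1} -> 2 position(s)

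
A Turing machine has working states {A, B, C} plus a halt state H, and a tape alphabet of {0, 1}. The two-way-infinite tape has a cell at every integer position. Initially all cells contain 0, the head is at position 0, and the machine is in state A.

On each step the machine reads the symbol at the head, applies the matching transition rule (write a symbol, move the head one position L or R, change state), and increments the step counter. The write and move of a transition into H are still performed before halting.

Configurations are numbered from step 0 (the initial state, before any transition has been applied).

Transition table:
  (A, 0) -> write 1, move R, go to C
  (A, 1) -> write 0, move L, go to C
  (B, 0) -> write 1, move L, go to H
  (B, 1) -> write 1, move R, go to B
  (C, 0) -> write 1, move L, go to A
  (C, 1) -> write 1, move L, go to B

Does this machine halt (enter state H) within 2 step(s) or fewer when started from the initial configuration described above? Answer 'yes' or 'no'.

Answer: no

Derivation:
Step 1: in state A at pos 0, read 0 -> (A,0)->write 1,move R,goto C. Now: state=C, head=1, tape[-1..2]=0100 (head:   ^)
Step 2: in state C at pos 1, read 0 -> (C,0)->write 1,move L,goto A. Now: state=A, head=0, tape[-1..2]=0110 (head:  ^)
After 2 step(s): state = A (not H) -> not halted within 2 -> no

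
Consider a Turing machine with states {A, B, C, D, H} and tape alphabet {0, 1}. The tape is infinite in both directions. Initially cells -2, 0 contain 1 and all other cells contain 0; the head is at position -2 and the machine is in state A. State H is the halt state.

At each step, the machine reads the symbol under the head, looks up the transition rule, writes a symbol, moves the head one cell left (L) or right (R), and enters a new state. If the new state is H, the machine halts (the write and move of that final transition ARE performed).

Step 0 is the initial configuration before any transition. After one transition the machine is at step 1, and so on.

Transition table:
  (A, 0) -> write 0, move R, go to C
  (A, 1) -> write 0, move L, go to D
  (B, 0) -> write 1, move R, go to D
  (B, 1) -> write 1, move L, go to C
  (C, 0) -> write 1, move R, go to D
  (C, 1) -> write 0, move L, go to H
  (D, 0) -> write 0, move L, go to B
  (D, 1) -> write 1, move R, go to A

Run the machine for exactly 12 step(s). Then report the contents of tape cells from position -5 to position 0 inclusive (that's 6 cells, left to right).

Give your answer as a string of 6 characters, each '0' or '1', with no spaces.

Step 1: in state A at pos -2, read 1 -> (A,1)->write 0,move L,goto D. Now: state=D, head=-3, tape[-4..1]=000010 (head:  ^)
Step 2: in state D at pos -3, read 0 -> (D,0)->write 0,move L,goto B. Now: state=B, head=-4, tape[-5..1]=0000010 (head:  ^)
Step 3: in state B at pos -4, read 0 -> (B,0)->write 1,move R,goto D. Now: state=D, head=-3, tape[-5..1]=0100010 (head:   ^)
Step 4: in state D at pos -3, read 0 -> (D,0)->write 0,move L,goto B. Now: state=B, head=-4, tape[-5..1]=0100010 (head:  ^)
Step 5: in state B at pos -4, read 1 -> (B,1)->write 1,move L,goto C. Now: state=C, head=-5, tape[-6..1]=00100010 (head:  ^)
Step 6: in state C at pos -5, read 0 -> (C,0)->write 1,move R,goto D. Now: state=D, head=-4, tape[-6..1]=01100010 (head:   ^)
Step 7: in state D at pos -4, read 1 -> (D,1)->write 1,move R,goto A. Now: state=A, head=-3, tape[-6..1]=01100010 (head:    ^)
Step 8: in state A at pos -3, read 0 -> (A,0)->write 0,move R,goto C. Now: state=C, head=-2, tape[-6..1]=01100010 (head:     ^)
Step 9: in state C at pos -2, read 0 -> (C,0)->write 1,move R,goto D. Now: state=D, head=-1, tape[-6..1]=01101010 (head:      ^)
Step 10: in state D at pos -1, read 0 -> (D,0)->write 0,move L,goto B. Now: state=B, head=-2, tape[-6..1]=01101010 (head:     ^)
Step 11: in state B at pos -2, read 1 -> (B,1)->write 1,move L,goto C. Now: state=C, head=-3, tape[-6..1]=01101010 (head:    ^)
Step 12: in state C at pos -3, read 0 -> (C,0)->write 1,move R,goto D. Now: state=D, head=-2, tape[-6..1]=01111010 (head:     ^)

Answer: 111101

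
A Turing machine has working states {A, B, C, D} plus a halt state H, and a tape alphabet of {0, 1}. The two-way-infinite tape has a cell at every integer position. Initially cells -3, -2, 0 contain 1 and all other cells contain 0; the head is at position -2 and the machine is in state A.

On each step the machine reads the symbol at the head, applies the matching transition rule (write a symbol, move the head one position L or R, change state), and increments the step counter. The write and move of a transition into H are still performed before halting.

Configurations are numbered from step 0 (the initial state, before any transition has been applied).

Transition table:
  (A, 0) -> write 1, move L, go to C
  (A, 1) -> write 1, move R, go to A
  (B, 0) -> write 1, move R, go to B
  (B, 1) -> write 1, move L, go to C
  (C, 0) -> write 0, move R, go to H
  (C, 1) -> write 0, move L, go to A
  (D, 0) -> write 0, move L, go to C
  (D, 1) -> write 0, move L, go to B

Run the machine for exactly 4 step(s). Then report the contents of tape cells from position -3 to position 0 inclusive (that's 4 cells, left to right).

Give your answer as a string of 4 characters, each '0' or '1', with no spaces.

Answer: 1011

Derivation:
Step 1: in state A at pos -2, read 1 -> (A,1)->write 1,move R,goto A. Now: state=A, head=-1, tape[-4..1]=011010 (head:    ^)
Step 2: in state A at pos -1, read 0 -> (A,0)->write 1,move L,goto C. Now: state=C, head=-2, tape[-4..1]=011110 (head:   ^)
Step 3: in state C at pos -2, read 1 -> (C,1)->write 0,move L,goto A. Now: state=A, head=-3, tape[-4..1]=010110 (head:  ^)
Step 4: in state A at pos -3, read 1 -> (A,1)->write 1,move R,goto A. Now: state=A, head=-2, tape[-4..1]=010110 (head:   ^)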